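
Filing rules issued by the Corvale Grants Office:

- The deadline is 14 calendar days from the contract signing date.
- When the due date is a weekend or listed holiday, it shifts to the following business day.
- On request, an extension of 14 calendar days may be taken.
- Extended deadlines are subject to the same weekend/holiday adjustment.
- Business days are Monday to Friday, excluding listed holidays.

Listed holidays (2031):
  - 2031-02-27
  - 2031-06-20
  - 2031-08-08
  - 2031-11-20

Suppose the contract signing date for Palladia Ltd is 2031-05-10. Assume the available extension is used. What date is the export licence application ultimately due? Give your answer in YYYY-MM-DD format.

2031-06-09

Trigger date 2031-05-10 + 14 calendar days = 2031-05-24.
2031-05-24 is a Saturday; the next business day is 2031-05-26 (Monday).
With the 14-day extension, 2031-05-26 becomes 2031-06-09.
2031-06-09 falls on a Monday, which is a business day, so no adjustment is needed.
Final deadline: 2031-06-09.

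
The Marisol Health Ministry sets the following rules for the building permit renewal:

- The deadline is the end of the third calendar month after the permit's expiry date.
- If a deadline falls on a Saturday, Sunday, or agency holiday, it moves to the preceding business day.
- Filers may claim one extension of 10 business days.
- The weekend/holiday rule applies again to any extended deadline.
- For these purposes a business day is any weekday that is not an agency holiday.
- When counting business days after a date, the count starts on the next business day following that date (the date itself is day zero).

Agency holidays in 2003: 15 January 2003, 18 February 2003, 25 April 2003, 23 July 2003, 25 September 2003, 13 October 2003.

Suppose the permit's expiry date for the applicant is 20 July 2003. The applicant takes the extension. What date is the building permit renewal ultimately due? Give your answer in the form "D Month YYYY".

The third month after 20 July 2003 is October 2003, whose last day is 31 October 2003.
Since 31 October 2003 is a Friday and not a holiday, the date is unchanged.
The 10-business-day extension runs from 31 October 2003 to 14 November 2003.
14 November 2003 falls on a Friday, which is a business day, so no adjustment is needed.
Deadline: 14 November 2003.

14 November 2003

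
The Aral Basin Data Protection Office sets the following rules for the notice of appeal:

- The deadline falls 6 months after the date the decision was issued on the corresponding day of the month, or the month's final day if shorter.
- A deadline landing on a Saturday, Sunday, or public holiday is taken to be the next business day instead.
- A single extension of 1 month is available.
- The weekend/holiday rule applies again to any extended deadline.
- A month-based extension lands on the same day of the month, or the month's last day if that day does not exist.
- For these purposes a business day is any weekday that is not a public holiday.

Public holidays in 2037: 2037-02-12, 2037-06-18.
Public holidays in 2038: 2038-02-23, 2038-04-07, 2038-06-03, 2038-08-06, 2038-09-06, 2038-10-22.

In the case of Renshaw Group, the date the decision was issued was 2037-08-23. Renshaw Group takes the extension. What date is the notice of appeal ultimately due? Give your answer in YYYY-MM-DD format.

6 months after 2037-08-23, on the same day of the month, is 2038-02-23.
2038-02-23 is a listed holiday; the next business day is 2038-02-24 (Wednesday).
Applying the 1 month extension: 1 month after 2038-02-24 is 2038-03-24.
Since 2038-03-24 is a Wednesday and not a holiday, the date is unchanged.
So the filing is due 2038-03-24.

2038-03-24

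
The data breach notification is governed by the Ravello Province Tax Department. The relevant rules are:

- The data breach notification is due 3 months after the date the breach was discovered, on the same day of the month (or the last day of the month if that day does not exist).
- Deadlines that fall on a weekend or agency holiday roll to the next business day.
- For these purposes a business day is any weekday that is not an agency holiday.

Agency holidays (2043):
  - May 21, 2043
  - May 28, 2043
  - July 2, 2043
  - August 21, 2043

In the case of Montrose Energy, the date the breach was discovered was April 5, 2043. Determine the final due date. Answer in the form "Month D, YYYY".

3 months after April 5, 2043, on the same day of the month, is July 5, 2043.
Because July 5, 2043 is a Sunday, the deadline becomes July 6, 2043 (Monday).
Final deadline: July 6, 2043.

July 6, 2043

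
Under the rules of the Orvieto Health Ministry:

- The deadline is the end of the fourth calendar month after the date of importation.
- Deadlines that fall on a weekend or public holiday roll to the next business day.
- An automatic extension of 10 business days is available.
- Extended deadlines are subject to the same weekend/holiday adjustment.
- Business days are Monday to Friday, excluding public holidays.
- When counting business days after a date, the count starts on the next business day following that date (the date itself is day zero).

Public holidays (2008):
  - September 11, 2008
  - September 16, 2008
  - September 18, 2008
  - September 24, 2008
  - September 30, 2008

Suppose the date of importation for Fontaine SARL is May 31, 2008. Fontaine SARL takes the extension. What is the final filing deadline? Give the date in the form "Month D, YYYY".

October 15, 2008

The fourth month after May 31, 2008 is September 2008, whose last day is September 30, 2008.
Because September 30, 2008 is a listed holiday, the deadline becomes October 1, 2008 (Wednesday).
The 10-business-day extension runs from October 1, 2008 to October 15, 2008.
Since October 15, 2008 is a Wednesday and not a holiday, the date is unchanged.
So the filing is due October 15, 2008.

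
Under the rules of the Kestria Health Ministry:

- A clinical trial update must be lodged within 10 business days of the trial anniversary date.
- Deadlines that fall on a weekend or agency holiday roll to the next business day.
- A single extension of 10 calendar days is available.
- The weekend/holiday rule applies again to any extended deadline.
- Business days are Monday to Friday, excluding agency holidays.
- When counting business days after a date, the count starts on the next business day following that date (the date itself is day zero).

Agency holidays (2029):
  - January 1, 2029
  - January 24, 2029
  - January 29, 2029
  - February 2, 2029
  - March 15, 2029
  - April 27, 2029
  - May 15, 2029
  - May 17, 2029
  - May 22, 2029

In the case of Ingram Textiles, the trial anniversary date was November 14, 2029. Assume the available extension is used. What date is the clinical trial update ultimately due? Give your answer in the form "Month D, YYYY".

10 business days after November 14, 2029, excluding weekends and holidays, is November 28, 2029.
November 28, 2029 is a Wednesday and not a listed holiday, so it stands.
Add the 10 calendar-day extension to November 28, 2029: December 8, 2029.
December 8, 2029 is a Saturday, so it moves to the next business day, December 10, 2029 (Monday).
Deadline: December 10, 2029.

December 10, 2029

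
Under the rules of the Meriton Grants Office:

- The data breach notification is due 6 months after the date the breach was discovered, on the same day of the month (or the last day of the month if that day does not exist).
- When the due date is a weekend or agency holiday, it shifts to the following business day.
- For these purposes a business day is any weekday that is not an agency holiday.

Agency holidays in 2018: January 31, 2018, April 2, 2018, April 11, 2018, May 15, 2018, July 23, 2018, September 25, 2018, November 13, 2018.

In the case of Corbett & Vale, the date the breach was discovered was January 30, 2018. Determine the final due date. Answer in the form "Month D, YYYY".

July 30, 2018

6 months after January 30, 2018, on the same day of the month, is July 30, 2018.
Since July 30, 2018 is a Monday and not a holiday, the date is unchanged.
The final due date is July 30, 2018.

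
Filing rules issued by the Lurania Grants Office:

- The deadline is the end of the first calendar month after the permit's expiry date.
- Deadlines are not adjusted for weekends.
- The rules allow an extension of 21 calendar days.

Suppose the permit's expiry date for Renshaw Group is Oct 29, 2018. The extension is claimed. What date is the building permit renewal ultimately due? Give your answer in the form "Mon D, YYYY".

The first month after Oct 29, 2018 is November 2018, whose last day is Nov 30, 2018.
Nov 30, 2018 falls on a Friday. The rules make no weekend/holiday allowance, so it remains Nov 30, 2018.
Add the 21 calendar-day extension to Nov 30, 2018: Dec 21, 2018.
Dec 21, 2018 is a Friday; no weekend or holiday adjustment applies.
So the filing is due Dec 21, 2018.

Dec 21, 2018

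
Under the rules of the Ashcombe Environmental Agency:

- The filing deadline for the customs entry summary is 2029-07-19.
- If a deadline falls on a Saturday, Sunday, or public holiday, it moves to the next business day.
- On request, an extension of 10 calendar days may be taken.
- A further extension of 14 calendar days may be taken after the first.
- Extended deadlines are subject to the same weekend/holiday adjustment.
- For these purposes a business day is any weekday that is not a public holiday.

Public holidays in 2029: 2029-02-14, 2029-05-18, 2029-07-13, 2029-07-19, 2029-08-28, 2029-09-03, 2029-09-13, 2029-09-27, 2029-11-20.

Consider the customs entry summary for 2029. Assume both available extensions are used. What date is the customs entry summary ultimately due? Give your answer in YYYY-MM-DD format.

2029-08-13

The stated deadline is 2029-07-19.
2029-07-19 is a listed holiday; the next business day is 2029-07-20 (Friday).
Applying the 10-calendar-day extension: 2029-07-20 + 10 days = 2029-07-30.
2029-07-30 falls on a Monday, which is a business day, so no adjustment is needed.
Add the 14 calendar-day extension to 2029-07-30: 2029-08-13.
2029-08-13 is a Monday and not a listed holiday, so it stands.
Deadline: 2029-08-13.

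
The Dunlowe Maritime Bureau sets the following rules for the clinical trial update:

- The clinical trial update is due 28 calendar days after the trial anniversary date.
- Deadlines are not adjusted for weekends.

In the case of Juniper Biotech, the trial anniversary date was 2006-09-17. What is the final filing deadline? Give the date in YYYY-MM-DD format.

28 calendar days after 2006-09-17 is 2006-10-15.
2006-10-15 is a Sunday; no weekend or holiday adjustment applies.
The final due date is 2006-10-15.

2006-10-15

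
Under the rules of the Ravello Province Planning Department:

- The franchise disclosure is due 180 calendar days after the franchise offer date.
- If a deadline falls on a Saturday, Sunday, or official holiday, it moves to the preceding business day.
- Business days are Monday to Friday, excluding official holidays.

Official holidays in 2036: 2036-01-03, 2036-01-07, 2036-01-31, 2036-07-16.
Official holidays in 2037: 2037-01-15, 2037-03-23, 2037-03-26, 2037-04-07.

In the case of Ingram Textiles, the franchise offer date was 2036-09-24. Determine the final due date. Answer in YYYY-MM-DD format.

180 calendar days after 2036-09-24 is 2037-03-23.
2037-03-23 is a listed holiday, so it moves to the preceding business day, 2037-03-20 (Friday).
Final deadline: 2037-03-20.

2037-03-20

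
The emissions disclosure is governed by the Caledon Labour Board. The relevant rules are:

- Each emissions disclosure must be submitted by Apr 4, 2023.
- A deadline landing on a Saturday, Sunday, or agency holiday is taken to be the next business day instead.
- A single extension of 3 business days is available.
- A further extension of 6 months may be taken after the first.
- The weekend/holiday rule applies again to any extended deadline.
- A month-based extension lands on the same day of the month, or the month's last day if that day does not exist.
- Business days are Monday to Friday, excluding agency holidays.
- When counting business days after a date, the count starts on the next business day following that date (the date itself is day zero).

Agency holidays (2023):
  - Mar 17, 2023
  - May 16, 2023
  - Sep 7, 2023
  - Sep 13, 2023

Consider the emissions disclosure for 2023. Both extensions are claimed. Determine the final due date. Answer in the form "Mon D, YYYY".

Oct 9, 2023

Start from the fixed due date, Apr 4, 2023.
Apr 4, 2023 is a Tuesday and not a listed holiday, so it stands.
Counting 3 further business days from Apr 4, 2023 reaches Apr 7, 2023.
Since Apr 7, 2023 is a Friday and not a holiday, the date is unchanged.
Add 6 months to Apr 7, 2023: Oct 7, 2023.
Oct 7, 2023 is a Saturday; the next business day is Oct 9, 2023 (Monday).
Deadline: Oct 9, 2023.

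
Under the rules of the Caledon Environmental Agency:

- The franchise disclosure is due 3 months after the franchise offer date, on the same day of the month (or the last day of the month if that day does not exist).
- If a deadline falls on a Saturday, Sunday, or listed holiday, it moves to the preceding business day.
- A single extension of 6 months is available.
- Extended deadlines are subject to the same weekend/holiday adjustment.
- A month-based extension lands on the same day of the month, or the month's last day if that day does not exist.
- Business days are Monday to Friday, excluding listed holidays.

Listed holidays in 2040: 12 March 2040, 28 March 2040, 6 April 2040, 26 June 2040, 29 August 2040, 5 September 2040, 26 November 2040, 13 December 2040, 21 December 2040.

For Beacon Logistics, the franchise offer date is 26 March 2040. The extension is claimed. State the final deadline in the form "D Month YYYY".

Moving 3 months forward from 26 March 2040 on the corresponding day gives 26 June 2040.
26 June 2040 falls on a listed holiday. Rolling to the preceding business day gives 25 June 2040, a Monday.
Add 6 months to 25 June 2040: 25 December 2040.
25 December 2040 falls on a Tuesday, which is a business day, so no adjustment is needed.
So the filing is due 25 December 2040.

25 December 2040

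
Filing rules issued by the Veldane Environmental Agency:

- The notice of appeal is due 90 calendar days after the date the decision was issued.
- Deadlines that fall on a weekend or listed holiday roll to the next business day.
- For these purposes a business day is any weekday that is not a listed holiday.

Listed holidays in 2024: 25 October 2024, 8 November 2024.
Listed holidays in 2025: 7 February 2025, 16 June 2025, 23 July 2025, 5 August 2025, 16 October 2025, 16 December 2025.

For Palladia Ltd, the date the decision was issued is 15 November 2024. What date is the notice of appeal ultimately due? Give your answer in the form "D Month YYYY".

From 15 November 2024, 90 calendar days later is 13 February 2025.
Since 13 February 2025 is a Thursday and not a holiday, the date is unchanged.
Deadline: 13 February 2025.

13 February 2025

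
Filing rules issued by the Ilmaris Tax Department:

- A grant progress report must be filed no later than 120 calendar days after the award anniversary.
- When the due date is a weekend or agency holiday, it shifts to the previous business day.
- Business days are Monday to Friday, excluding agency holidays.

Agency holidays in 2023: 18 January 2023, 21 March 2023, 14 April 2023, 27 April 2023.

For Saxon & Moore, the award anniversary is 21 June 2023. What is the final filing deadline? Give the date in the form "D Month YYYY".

19 October 2023

120 calendar days after 21 June 2023 is 19 October 2023.
19 October 2023 is a Thursday and not a listed holiday, so it stands.
The final due date is 19 October 2023.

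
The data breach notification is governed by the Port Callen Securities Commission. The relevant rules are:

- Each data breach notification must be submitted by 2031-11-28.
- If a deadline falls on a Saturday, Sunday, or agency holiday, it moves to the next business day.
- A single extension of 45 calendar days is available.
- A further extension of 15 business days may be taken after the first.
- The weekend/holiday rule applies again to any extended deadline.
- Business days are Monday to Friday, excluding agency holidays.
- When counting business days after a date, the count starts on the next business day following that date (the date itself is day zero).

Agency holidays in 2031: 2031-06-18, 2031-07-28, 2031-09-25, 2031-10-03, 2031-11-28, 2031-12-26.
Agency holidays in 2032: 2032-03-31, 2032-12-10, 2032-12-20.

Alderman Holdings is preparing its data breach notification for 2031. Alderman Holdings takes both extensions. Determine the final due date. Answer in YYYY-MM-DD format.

The stated deadline is 2031-11-28.
2031-11-28 is a listed holiday; the next business day is 2031-12-01 (Monday).
Applying the 45-calendar-day extension: 2031-12-01 + 45 days = 2032-01-15.
2032-01-15 falls on a Thursday, which is a business day, so no adjustment is needed.
The 15-business-day extension runs from 2032-01-15 to 2032-02-05.
2032-02-05 is a Thursday and not a listed holiday, so it stands.
Final deadline: 2032-02-05.

2032-02-05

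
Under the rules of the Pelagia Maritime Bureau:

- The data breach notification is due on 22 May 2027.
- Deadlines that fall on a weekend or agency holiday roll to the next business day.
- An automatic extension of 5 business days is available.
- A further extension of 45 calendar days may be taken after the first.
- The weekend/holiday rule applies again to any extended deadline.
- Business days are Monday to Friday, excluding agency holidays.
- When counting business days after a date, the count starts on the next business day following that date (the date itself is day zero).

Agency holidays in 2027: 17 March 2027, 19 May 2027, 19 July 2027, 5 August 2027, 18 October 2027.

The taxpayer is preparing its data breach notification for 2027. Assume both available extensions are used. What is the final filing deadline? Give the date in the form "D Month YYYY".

Start from the fixed due date, 22 May 2027.
22 May 2027 is a Saturday; the next business day is 24 May 2027 (Monday).
Counting 5 further business days from 24 May 2027 reaches 31 May 2027.
31 May 2027 is a Monday and not a listed holiday, so it stands.
The 45-calendar-day extension moves the deadline from 31 May 2027 to 15 July 2027.
15 July 2027 falls on a Thursday, which is a business day, so no adjustment is needed.
So the filing is due 15 July 2027.

15 July 2027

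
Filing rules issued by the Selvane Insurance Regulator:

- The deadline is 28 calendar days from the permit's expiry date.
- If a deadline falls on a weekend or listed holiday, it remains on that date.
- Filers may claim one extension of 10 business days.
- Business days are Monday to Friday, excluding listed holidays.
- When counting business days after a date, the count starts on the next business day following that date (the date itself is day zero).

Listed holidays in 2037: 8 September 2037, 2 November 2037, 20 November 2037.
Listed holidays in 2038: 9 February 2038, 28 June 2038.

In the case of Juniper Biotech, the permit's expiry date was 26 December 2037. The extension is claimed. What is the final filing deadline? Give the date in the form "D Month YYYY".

From 26 December 2037, 28 calendar days later is 23 January 2038.
23 January 2038 falls on a Saturday. The rules make no weekend/holiday allowance, so it remains 23 January 2038.
Applying the 10-business-day extension: 10 business days after 23 January 2038 is 5 February 2038.
No adjustment is made for weekends or holidays, so 5 February 2038 stands.
Final deadline: 5 February 2038.

5 February 2038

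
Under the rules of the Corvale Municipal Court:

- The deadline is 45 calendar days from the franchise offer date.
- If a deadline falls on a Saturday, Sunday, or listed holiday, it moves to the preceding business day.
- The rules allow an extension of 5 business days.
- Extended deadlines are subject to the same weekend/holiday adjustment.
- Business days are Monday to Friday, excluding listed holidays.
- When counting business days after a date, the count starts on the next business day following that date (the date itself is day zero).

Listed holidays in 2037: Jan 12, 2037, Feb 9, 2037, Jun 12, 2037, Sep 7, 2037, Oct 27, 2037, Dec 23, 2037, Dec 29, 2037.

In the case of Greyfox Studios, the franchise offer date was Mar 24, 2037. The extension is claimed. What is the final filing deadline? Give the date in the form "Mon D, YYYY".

May 15, 2037

Adding 45 calendar days to Mar 24, 2037 gives May 8, 2037.
Since May 8, 2037 is a Friday and not a holiday, the date is unchanged.
The 5-business-day extension runs from May 8, 2037 to May 15, 2037.
May 15, 2037 (Friday) is already a business day.
So the filing is due May 15, 2037.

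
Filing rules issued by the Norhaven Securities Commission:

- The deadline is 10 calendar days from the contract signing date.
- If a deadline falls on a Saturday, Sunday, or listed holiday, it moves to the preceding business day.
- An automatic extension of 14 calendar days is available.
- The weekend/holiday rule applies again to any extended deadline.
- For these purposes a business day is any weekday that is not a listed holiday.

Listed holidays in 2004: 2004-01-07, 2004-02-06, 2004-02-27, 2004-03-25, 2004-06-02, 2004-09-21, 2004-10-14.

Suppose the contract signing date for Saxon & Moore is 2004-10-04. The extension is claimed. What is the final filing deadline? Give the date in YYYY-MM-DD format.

From 2004-10-04, 10 calendar days later is 2004-10-14.
2004-10-14 is a listed holiday, so it moves to the preceding business day, 2004-10-13 (Wednesday).
Add the 14 calendar-day extension to 2004-10-13: 2004-10-27.
Since 2004-10-27 is a Wednesday and not a holiday, the date is unchanged.
So the filing is due 2004-10-27.

2004-10-27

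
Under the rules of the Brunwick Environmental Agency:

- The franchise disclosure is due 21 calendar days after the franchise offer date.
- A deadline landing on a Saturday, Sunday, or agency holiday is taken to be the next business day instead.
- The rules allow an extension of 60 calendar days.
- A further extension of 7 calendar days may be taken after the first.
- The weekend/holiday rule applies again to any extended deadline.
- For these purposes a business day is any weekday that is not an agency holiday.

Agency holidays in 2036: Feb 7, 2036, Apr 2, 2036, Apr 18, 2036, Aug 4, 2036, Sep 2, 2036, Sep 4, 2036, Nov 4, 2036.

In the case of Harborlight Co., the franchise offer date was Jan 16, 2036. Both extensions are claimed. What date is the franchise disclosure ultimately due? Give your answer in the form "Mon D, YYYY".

Apr 14, 2036

Adding 21 calendar days to Jan 16, 2036 gives Feb 6, 2036.
Feb 6, 2036 falls on a Wednesday, which is a business day, so no adjustment is needed.
Applying the 60-calendar-day extension: Feb 6, 2036 + 60 days = Apr 6, 2036.
Because Apr 6, 2036 is a Sunday, the deadline becomes Apr 7, 2036 (Monday).
Applying the 7-calendar-day extension: Apr 7, 2036 + 7 days = Apr 14, 2036.
Apr 14, 2036 falls on a Monday, which is a business day, so no adjustment is needed.
So the filing is due Apr 14, 2036.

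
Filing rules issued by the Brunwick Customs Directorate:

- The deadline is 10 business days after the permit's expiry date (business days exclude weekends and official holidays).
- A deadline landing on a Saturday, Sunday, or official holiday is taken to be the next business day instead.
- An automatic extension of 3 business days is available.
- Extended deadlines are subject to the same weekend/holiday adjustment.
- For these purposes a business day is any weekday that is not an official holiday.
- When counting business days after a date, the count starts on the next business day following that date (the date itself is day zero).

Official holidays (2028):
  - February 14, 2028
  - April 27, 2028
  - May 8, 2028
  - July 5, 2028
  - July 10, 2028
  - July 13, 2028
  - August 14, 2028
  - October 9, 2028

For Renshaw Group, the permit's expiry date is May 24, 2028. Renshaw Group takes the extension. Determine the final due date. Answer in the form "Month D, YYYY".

10 business days after May 24, 2028, excluding weekends and holidays, is June 7, 2028.
June 7, 2028 falls on a Wednesday, which is a business day, so no adjustment is needed.
The 3-business-day extension runs from June 7, 2028 to June 12, 2028.
June 12, 2028 (Monday) is already a business day.
So the filing is due June 12, 2028.

June 12, 2028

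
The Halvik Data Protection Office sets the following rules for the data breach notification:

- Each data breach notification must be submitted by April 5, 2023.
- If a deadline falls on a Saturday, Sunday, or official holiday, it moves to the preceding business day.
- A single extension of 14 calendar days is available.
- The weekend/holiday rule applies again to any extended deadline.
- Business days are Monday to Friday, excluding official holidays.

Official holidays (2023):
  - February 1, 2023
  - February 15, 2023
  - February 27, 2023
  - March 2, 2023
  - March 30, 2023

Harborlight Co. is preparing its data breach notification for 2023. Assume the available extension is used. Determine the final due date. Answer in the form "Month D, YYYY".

The statutory due date is April 5, 2023.
April 5, 2023 (Wednesday) is already a business day.
With the 14-day extension, April 5, 2023 becomes April 19, 2023.
Since April 19, 2023 is a Wednesday and not a holiday, the date is unchanged.
Deadline: April 19, 2023.

April 19, 2023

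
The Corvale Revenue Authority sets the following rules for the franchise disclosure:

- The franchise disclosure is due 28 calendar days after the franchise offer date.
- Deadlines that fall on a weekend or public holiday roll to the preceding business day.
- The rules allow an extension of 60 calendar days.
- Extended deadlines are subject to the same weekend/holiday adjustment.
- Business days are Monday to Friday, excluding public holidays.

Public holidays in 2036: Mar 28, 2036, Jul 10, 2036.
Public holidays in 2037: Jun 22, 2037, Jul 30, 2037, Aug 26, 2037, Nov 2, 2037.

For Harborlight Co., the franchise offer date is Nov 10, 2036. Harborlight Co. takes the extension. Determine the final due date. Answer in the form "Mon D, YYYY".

Feb 6, 2037

From Nov 10, 2036, 28 calendar days later is Dec 8, 2036.
Dec 8, 2036 falls on a Monday, which is a business day, so no adjustment is needed.
Applying the 60-calendar-day extension: Dec 8, 2036 + 60 days = Feb 6, 2037.
Feb 6, 2037 is a Friday and not a listed holiday, so it stands.
Final deadline: Feb 6, 2037.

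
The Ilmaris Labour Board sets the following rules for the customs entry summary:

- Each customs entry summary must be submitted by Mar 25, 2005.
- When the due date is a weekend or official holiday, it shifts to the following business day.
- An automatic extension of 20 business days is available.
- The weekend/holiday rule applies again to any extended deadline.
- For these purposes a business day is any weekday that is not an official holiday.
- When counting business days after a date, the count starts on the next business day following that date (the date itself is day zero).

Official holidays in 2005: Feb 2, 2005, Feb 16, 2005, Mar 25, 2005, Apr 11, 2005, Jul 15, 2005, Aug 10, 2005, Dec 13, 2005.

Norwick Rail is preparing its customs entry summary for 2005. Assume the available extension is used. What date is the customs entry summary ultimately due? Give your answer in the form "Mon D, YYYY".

Start from the fixed due date, Mar 25, 2005.
Mar 25, 2005 falls on a listed holiday. Rolling to the next business day gives Mar 28, 2005, a Monday.
Applying the 20-business-day extension: 20 business days after Mar 28, 2005 is Apr 26, 2005.
Apr 26, 2005 is a Tuesday and not a listed holiday, so it stands.
Final deadline: Apr 26, 2005.

Apr 26, 2005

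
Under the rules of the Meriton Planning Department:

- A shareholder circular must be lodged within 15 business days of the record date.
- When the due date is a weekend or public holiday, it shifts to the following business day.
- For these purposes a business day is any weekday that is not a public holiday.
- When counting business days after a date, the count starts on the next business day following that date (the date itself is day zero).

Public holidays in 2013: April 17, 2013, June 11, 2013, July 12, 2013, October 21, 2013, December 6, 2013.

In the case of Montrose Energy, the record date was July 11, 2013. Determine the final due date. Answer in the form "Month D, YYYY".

August 2, 2013

Starting the day after July 11, 2013 and counting 15 business days lands on August 2, 2013.
August 2, 2013 (Friday) is already a business day.
The final due date is August 2, 2013.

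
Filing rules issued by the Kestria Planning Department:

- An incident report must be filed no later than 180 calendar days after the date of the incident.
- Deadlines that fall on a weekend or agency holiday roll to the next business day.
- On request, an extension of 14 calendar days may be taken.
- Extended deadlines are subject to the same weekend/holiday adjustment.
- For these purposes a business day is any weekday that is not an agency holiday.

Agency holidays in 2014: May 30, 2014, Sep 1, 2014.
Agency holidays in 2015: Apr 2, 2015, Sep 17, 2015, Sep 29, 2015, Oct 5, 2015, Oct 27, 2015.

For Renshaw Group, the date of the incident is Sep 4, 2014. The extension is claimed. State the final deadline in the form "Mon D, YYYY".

Mar 17, 2015

Trigger date Sep 4, 2014 + 180 calendar days = Mar 3, 2015.
Since Mar 3, 2015 is a Tuesday and not a holiday, the date is unchanged.
The 14-calendar-day extension moves the deadline from Mar 3, 2015 to Mar 17, 2015.
Mar 17, 2015 (Tuesday) is already a business day.
The final due date is Mar 17, 2015.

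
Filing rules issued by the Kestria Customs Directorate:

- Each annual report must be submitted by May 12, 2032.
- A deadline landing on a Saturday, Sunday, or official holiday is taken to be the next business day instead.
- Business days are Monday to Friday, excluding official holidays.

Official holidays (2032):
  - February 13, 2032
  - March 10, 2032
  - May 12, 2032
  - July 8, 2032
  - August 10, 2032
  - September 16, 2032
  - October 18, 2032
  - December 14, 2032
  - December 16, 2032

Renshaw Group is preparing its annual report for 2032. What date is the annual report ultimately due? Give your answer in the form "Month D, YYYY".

May 13, 2032

The stated deadline is May 12, 2032.
May 12, 2032 is a listed holiday, so it moves to the next business day, May 13, 2032 (Thursday).
So the filing is due May 13, 2032.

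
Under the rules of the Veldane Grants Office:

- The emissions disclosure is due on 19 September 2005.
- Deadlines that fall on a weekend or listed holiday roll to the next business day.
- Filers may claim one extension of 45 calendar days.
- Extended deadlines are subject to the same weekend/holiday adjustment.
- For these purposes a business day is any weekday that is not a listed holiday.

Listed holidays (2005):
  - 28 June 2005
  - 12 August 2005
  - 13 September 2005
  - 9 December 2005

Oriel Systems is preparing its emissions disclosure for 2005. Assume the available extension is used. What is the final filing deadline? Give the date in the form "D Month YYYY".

3 November 2005

Start from the fixed due date, 19 September 2005.
19 September 2005 is a Monday and not a listed holiday, so it stands.
With the 45-day extension, 19 September 2005 becomes 3 November 2005.
3 November 2005 falls on a Thursday, which is a business day, so no adjustment is needed.
The final due date is 3 November 2005.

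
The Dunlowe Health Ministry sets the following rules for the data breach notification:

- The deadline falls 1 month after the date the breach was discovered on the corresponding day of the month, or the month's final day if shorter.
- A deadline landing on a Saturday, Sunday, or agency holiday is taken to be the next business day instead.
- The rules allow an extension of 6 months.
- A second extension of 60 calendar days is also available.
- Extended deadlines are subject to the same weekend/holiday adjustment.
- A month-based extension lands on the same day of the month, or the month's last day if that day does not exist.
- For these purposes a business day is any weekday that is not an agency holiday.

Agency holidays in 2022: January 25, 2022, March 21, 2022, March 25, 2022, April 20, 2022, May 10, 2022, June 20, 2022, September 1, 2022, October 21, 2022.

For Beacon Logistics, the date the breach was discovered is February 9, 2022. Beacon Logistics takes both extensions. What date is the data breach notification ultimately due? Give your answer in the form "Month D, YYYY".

Moving 1 month forward from February 9, 2022 on the corresponding day gives March 9, 2022.
March 9, 2022 falls on a Wednesday, which is a business day, so no adjustment is needed.
Applying the 6 months extension: 6 months after March 9, 2022 is September 9, 2022.
Since September 9, 2022 is a Friday and not a holiday, the date is unchanged.
Applying the 60-calendar-day extension: September 9, 2022 + 60 days = November 8, 2022.
November 8, 2022 is a Tuesday and not a listed holiday, so it stands.
Final deadline: November 8, 2022.

November 8, 2022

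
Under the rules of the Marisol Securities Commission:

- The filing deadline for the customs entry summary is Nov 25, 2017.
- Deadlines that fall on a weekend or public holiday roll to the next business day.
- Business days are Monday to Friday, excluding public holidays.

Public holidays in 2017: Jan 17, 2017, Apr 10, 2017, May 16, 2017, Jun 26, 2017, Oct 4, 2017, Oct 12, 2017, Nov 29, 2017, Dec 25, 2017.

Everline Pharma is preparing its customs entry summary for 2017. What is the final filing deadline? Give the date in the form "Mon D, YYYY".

Start from the fixed due date, Nov 25, 2017.
Nov 25, 2017 is a Saturday, so it moves to the next business day, Nov 27, 2017 (Monday).
So the filing is due Nov 27, 2017.

Nov 27, 2017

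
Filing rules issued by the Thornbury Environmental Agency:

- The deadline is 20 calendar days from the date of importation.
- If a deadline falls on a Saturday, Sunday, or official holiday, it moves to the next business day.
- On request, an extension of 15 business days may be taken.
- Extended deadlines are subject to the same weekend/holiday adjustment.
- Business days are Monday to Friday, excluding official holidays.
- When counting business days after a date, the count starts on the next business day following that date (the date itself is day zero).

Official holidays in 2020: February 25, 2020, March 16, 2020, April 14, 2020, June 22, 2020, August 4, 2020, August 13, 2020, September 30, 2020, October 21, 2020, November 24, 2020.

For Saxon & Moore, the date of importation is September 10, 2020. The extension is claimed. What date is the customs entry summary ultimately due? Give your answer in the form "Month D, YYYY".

Trigger date September 10, 2020 + 20 calendar days = September 30, 2020.
September 30, 2020 is a listed holiday, so it moves to the next business day, October 1, 2020 (Thursday).
Applying the 15-business-day extension: 15 business days after October 1, 2020 is October 23, 2020.
October 23, 2020 (Friday) is already a business day.
Final deadline: October 23, 2020.

October 23, 2020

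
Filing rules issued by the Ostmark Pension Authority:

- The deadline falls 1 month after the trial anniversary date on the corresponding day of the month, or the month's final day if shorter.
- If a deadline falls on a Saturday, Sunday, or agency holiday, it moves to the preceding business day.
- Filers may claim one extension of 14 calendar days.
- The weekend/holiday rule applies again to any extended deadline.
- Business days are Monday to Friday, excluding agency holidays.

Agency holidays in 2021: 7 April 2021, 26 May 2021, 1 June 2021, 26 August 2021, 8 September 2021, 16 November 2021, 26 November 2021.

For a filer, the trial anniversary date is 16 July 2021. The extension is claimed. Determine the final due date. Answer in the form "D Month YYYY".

30 August 2021

1 month after 16 July 2021, on the same day of the month, is 16 August 2021.
16 August 2021 (Monday) is already a business day.
With the 14-day extension, 16 August 2021 becomes 30 August 2021.
30 August 2021 is a Monday and not a listed holiday, so it stands.
Deadline: 30 August 2021.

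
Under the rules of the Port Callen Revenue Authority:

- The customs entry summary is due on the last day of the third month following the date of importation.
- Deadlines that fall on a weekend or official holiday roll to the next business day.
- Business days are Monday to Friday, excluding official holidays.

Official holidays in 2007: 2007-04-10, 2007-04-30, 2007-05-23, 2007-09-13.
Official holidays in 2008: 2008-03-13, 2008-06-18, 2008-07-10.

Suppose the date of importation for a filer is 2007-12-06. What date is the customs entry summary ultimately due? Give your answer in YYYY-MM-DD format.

The third month after 2007-12-06 is March 2008, whose last day is 2008-03-31.
2008-03-31 (Monday) is already a business day.
Deadline: 2008-03-31.

2008-03-31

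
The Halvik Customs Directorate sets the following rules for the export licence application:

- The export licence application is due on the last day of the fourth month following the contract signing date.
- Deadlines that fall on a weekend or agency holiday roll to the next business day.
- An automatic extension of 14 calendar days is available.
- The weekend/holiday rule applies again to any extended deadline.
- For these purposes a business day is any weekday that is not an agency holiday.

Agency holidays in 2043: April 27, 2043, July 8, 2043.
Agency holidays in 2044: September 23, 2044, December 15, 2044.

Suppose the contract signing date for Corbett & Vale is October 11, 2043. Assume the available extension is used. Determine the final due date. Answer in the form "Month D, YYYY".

March 14, 2044

4 months after October 11, 2043 falls in February 2044; the last day of that month is February 29, 2044.
Since February 29, 2044 is a Monday and not a holiday, the date is unchanged.
Applying the 14-calendar-day extension: February 29, 2044 + 14 days = March 14, 2044.
Since March 14, 2044 is a Monday and not a holiday, the date is unchanged.
Deadline: March 14, 2044.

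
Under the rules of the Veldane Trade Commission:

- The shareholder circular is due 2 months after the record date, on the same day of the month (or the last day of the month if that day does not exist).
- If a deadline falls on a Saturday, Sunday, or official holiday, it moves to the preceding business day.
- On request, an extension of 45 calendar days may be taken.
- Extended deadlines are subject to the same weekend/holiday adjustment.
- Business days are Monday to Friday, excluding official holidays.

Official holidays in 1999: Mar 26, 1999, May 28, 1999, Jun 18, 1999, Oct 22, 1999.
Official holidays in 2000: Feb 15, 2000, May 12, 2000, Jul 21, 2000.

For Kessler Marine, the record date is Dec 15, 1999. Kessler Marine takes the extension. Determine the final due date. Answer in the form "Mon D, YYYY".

Moving 2 months forward from Dec 15, 1999 on the corresponding day gives Feb 15, 2000.
Feb 15, 2000 is a listed holiday, so it moves to the preceding business day, Feb 14, 2000 (Monday).
With the 45-day extension, Feb 14, 2000 becomes Mar 30, 2000.
Mar 30, 2000 falls on a Thursday, which is a business day, so no adjustment is needed.
Final deadline: Mar 30, 2000.

Mar 30, 2000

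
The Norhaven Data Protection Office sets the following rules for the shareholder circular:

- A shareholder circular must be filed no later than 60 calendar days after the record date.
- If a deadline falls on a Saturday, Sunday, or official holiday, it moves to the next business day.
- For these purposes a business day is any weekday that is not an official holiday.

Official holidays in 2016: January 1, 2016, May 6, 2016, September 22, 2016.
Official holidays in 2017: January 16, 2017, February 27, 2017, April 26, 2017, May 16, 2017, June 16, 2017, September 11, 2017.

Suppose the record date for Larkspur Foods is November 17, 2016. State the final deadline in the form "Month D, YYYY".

Trigger date November 17, 2016 + 60 calendar days = January 16, 2017.
January 16, 2017 is a listed holiday, so it moves to the next business day, January 17, 2017 (Tuesday).
Deadline: January 17, 2017.

January 17, 2017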